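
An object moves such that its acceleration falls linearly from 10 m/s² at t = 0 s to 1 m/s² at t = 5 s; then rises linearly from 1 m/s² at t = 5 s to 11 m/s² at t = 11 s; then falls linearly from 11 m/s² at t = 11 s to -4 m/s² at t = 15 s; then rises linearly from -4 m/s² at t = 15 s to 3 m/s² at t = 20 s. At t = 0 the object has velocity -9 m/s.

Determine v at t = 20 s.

Δv equals the area under the a-t graph; then v = v₀ + Δv.
0–5 s: ½(10 + 1)(5) = 27.5 m/s
5–11 s: ½(1 + 11)(6) = 36 m/s
11–15 s: ½(11 + -4)(4) = 14 m/s
15–20 s: ½(-4 + 3)(5) = -2.5 m/s
Δv = 75 m/s, so v(20) = -9 + (75) = 66 m/s.

66 m/s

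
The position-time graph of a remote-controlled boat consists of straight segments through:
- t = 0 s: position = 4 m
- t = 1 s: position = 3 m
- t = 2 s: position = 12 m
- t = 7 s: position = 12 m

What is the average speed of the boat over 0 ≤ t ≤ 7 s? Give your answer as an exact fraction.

Average speed = (total path length)/(elapsed time); on a piecewise-linear x-t graph the path length is Σ|Δx|.
0–1 s: |Δx| = |3 − 4| = 1 m
1–2 s: |Δx| = |12 − 3| = 9 m
2–7 s: |Δx| = |12 − 12| = 0 m
Total path = 10 m; average speed = 10/7 = 10/7 m/s.

10/7 m/s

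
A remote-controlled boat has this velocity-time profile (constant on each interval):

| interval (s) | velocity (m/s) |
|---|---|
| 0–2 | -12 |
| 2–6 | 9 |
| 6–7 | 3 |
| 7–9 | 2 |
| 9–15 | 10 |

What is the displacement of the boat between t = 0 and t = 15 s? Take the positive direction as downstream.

Displacement is the signed area under the v-t curve.
0–2 s: -12 × 2 = -24 m
2–6 s: 9 × 4 = 36 m
6–7 s: 3 × 1 = 3 m
7–9 s: 2 × 2 = 4 m
9–15 s: 10 × 6 = 60 m
Net displacement = 79 m

79 m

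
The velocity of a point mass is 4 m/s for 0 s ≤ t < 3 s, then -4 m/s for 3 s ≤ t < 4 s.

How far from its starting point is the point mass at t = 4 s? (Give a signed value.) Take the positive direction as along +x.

8 m

Displacement is the signed area under the v-t curve.
0–3 s: 4 × 3 = 12 m
3–4 s: -4 × 1 = -4 m
Net displacement = 8 m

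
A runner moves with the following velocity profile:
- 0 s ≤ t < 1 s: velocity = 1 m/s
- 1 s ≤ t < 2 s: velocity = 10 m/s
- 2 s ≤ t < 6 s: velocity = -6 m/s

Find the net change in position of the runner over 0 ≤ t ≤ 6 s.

-13 m

Net displacement equals the area under the velocity-time graph (areas below the axis count negative).
0–1 s: 1 × 1 = 1 m
1–2 s: 10 × 1 = 10 m
2–6 s: -6 × 4 = -24 m
Net displacement = -13 m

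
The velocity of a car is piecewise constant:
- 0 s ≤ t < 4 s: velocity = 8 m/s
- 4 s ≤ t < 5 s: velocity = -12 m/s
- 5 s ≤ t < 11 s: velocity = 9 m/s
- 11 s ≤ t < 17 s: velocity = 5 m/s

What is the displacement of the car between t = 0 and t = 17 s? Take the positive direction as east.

Displacement is the signed area under the v-t curve.
0–4 s: 8 × 4 = 32 m
4–5 s: -12 × 1 = -12 m
5–11 s: 9 × 6 = 54 m
11–17 s: 5 × 6 = 30 m
Net displacement = 104 m

104 m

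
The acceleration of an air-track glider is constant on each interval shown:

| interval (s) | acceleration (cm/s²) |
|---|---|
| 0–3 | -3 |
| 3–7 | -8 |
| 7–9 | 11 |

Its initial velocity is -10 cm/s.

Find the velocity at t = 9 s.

-29 cm/s

Δv equals the area under the a-t graph; then v = v₀ + Δv.
0–3 s: -3 × 3 = -9 cm/s
3–7 s: -8 × 4 = -32 cm/s
7–9 s: 11 × 2 = 22 cm/s
Δv = -19 cm/s, so v(9) = -10 + (-19) = -29 cm/s.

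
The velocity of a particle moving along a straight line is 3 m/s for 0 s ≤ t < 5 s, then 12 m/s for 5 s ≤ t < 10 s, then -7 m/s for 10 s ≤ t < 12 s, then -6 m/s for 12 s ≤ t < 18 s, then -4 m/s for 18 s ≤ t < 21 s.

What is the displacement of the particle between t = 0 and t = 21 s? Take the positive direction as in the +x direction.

13 m

Displacement is the signed area under the v-t curve.
0–5 s: 3 × 5 = 15 m
5–10 s: 12 × 5 = 60 m
10–12 s: -7 × 2 = -14 m
12–18 s: -6 × 6 = -36 m
18–21 s: -4 × 3 = -12 m
Net displacement = 13 m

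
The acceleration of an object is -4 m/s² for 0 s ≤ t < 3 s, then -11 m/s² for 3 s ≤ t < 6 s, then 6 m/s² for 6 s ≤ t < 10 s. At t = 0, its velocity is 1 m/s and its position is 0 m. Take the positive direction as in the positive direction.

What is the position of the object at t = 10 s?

-225.5 m

On each constant-a segment, Δv = aΔt and Δx = v₀Δt + ½aΔt²; chain segment to segment.
0–3 s: v starts 1 m/s; Δx = 1·3 + ½·-4·3² = -15 m; v ends -11 m/s.
3–6 s: v starts -11 m/s; Δx = -11·3 + ½·-11·3² = -82.5 m; v ends -44 m/s.
6–10 s: v starts -44 m/s; Δx = -44·4 + ½·6·4² = -128 m; v ends -20 m/s.
x(10) = 0 + Σ Δx = -225.5 m.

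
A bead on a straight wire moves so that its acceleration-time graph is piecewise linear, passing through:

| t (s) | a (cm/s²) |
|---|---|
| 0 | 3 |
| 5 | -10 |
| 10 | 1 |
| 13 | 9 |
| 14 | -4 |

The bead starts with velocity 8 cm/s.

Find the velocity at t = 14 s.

-14.5 cm/s

Δv equals the area under the a-t graph; then v = v₀ + Δv.
0–5 s: ½(3 + -10)(5) = -17.5 cm/s
5–10 s: ½(-10 + 1)(5) = -22.5 cm/s
10–13 s: ½(1 + 9)(3) = 15 cm/s
13–14 s: ½(9 + -4)(1) = 2.5 cm/s
Δv = -22.5 cm/s, so v(14) = 8 + (-22.5) = -14.5 cm/s.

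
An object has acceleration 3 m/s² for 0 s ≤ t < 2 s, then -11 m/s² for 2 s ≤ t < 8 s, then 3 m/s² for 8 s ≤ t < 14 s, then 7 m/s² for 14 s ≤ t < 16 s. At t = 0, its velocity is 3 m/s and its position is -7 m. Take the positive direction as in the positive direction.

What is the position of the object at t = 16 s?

-491 m

On each constant-a segment, Δv = aΔt and Δx = v₀Δt + ½aΔt²; chain segment to segment.
0–2 s: v starts 3 m/s; Δx = 3·2 + ½·3·2² = 12 m; v ends 9 m/s.
2–8 s: v starts 9 m/s; Δx = 9·6 + ½·-11·6² = -144 m; v ends -57 m/s.
8–14 s: v starts -57 m/s; Δx = -57·6 + ½·3·6² = -288 m; v ends -39 m/s.
14–16 s: v starts -39 m/s; Δx = -39·2 + ½·7·2² = -64 m; v ends -25 m/s.
x(16) = -7 + Σ Δx = -491 m.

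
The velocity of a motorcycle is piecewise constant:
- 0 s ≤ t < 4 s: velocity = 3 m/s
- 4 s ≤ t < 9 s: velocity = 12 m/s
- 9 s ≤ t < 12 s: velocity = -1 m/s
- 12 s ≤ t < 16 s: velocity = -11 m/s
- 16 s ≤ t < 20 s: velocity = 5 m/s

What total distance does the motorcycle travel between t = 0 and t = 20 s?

Distance (not displacement) is the total path length: add the absolute areas under v-t.
0–4 s: |3| × 4 = 12 m
4–9 s: |12| × 5 = 60 m
9–12 s: |-1| × 3 = 3 m
12–16 s: |-11| × 4 = 44 m
16–20 s: |5| × 4 = 20 m
Total distance = 139 m

139 m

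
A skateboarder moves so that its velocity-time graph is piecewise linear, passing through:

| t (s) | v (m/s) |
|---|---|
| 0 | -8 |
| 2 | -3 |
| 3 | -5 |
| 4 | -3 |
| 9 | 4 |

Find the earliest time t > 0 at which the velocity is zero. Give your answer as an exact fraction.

t = 43/7 s

v changes sign on 4–9 s (from -3 to 4); the graph is linear there, so v = 0 at t = 4 + (3)·(9 − 4)/(4 − -3) = 43/7 s.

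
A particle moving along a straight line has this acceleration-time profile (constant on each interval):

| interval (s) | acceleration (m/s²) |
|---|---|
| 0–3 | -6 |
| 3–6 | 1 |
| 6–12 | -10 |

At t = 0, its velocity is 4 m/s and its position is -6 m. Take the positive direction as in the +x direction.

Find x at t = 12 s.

On each constant-a segment, Δv = aΔt and Δx = v₀Δt + ½aΔt²; chain segment to segment.
0–3 s: v starts 4 m/s; Δx = 4·3 + ½·-6·3² = -15 m; v ends -14 m/s.
3–6 s: v starts -14 m/s; Δx = -14·3 + ½·1·3² = -37.5 m; v ends -11 m/s.
6–12 s: v starts -11 m/s; Δx = -11·6 + ½·-10·6² = -246 m; v ends -71 m/s.
x(12) = -6 + Σ Δx = -304.5 m.

-304.5 m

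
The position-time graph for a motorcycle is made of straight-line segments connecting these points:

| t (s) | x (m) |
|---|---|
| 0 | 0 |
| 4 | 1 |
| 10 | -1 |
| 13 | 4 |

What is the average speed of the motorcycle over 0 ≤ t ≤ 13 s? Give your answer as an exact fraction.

8/13 m/s

Average speed = (total path length)/(elapsed time); on a piecewise-linear x-t graph the path length is Σ|Δx|.
0–4 s: |Δx| = |1 − 0| = 1 m
4–10 s: |Δx| = |-1 − 1| = 2 m
10–13 s: |Δx| = |4 − -1| = 5 m
Total path = 8 m; average speed = 8/13 = 8/13 m/s.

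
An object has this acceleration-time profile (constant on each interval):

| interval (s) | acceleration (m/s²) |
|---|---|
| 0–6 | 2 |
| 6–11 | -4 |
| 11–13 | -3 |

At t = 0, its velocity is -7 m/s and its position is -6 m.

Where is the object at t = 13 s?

On each constant-a segment, Δv = aΔt and Δx = v₀Δt + ½aΔt²; chain segment to segment.
0–6 s: v starts -7 m/s; Δx = -7·6 + ½·2·6² = -6 m; v ends 5 m/s.
6–11 s: v starts 5 m/s; Δx = 5·5 + ½·-4·5² = -25 m; v ends -15 m/s.
11–13 s: v starts -15 m/s; Δx = -15·2 + ½·-3·2² = -36 m; v ends -21 m/s.
x(13) = -6 + Σ Δx = -73 m.

-73 m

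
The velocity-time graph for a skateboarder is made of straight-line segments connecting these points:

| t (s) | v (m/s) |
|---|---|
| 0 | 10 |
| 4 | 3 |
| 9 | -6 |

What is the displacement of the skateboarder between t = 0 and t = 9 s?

Net displacement equals the area under the velocity-time graph (areas below the axis count negative).
0–4 s: ½(10 + 3)(4) = 26 m
4–9 s: ½(3 + -6)(5) = -7.5 m
Net displacement = 18.5 m

18.5 m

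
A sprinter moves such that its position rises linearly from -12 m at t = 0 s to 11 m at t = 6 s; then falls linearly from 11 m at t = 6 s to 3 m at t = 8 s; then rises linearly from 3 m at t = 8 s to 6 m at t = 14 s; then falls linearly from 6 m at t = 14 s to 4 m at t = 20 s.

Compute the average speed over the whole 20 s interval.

Average speed = (total path length)/(elapsed time); on a piecewise-linear x-t graph the path length is Σ|Δx|.
0–6 s: |Δx| = |11 − -12| = 23 m
6–8 s: |Δx| = |3 − 11| = 8 m
8–14 s: |Δx| = |6 − 3| = 3 m
14–20 s: |Δx| = |4 − 6| = 2 m
Total path = 36 m; average speed = 36/20 = 1.8 m/s.

1.8 m/s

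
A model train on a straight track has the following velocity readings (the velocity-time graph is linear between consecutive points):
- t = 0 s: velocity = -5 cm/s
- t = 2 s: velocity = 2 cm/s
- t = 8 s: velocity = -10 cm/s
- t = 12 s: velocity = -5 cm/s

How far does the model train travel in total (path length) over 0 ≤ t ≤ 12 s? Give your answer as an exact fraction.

Distance (not displacement) is the total path length: add the absolute areas under v-t.
0–2 s: v = 0 at t = 10/7 s; triangle areas 25/7 + 4/7 = 29/7 cm
2–8 s: v = 0 at t = 3 s; triangle areas 1 + 25 = 26 cm
8–12 s: |½(-10 + -5)(4)| = 30 cm
Total distance = 421/7 cm

421/7 cm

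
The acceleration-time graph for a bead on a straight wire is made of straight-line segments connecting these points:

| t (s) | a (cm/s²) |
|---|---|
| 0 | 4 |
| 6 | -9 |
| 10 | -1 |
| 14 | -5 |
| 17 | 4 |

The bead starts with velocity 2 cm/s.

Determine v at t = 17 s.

Δv equals the area under the a-t graph; then v = v₀ + Δv.
0–6 s: ½(4 + -9)(6) = -15 cm/s
6–10 s: ½(-9 + -1)(4) = -20 cm/s
10–14 s: ½(-1 + -5)(4) = -12 cm/s
14–17 s: ½(-5 + 4)(3) = -1.5 cm/s
Δv = -48.5 cm/s, so v(17) = 2 + (-48.5) = -46.5 cm/s.

-46.5 cm/s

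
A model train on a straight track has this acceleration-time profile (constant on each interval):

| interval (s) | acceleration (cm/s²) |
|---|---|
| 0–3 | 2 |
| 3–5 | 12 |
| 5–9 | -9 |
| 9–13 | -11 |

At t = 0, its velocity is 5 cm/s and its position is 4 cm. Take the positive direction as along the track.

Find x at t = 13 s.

On each constant-a segment, Δv = aΔt and Δx = v₀Δt + ½aΔt²; chain segment to segment.
0–3 s: v starts 5 cm/s; Δx = 5·3 + ½·2·3² = 24 cm; v ends 11 cm/s.
3–5 s: v starts 11 cm/s; Δx = 11·2 + ½·12·2² = 46 cm; v ends 35 cm/s.
5–9 s: v starts 35 cm/s; Δx = 35·4 + ½·-9·4² = 68 cm; v ends -1 cm/s.
9–13 s: v starts -1 cm/s; Δx = -1·4 + ½·-11·4² = -92 cm; v ends -45 cm/s.
x(13) = 4 + Σ Δx = 50 cm.

50 cm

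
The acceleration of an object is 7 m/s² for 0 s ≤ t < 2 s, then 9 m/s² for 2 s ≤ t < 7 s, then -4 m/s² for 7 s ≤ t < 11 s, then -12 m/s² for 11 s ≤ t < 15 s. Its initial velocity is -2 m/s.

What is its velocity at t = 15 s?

-7 m/s

Δv equals the area under the a-t graph; then v = v₀ + Δv.
0–2 s: 7 × 2 = 14 m/s
2–7 s: 9 × 5 = 45 m/s
7–11 s: -4 × 4 = -16 m/s
11–15 s: -12 × 4 = -48 m/s
Δv = -5 m/s, so v(15) = -2 + (-5) = -7 m/s.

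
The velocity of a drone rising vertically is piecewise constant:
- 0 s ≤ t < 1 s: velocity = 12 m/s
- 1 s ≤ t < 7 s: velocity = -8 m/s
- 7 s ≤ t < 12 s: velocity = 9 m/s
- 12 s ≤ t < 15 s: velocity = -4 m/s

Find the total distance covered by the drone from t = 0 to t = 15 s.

Distance (not displacement) is the total path length: add the absolute areas under v-t.
0–1 s: |12| × 1 = 12 m
1–7 s: |-8| × 6 = 48 m
7–12 s: |9| × 5 = 45 m
12–15 s: |-4| × 3 = 12 m
Total distance = 117 m

117 m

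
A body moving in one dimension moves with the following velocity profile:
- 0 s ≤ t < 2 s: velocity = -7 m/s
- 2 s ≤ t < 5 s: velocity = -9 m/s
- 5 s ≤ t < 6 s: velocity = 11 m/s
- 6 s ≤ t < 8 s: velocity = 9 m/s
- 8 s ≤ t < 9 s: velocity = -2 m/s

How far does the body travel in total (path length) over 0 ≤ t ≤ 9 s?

Total distance travelled is ∫|v| dt — sum the magnitudes of each area piece.
0–2 s: |-7| × 2 = 14 m
2–5 s: |-9| × 3 = 27 m
5–6 s: |11| × 1 = 11 m
6–8 s: |9| × 2 = 18 m
8–9 s: |-2| × 1 = 2 m
Total distance = 72 m

72 m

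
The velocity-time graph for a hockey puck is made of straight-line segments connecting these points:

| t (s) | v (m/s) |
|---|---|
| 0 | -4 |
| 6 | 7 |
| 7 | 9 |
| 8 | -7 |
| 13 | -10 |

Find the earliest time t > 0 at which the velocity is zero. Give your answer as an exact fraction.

t = 24/11 s

v changes sign on 0–6 s (from -4 to 7); the graph is linear there, so v = 0 at t = 0 + (4)·(6 − 0)/(7 − -4) = 24/11 s.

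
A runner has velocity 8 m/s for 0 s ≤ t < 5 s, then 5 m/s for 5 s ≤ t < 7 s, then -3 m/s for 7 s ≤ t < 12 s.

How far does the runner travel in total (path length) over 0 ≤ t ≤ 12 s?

65 m

Total distance travelled is ∫|v| dt — sum the magnitudes of each area piece.
0–5 s: |8| × 5 = 40 m
5–7 s: |5| × 2 = 10 m
7–12 s: |-3| × 5 = 15 m
Total distance = 65 m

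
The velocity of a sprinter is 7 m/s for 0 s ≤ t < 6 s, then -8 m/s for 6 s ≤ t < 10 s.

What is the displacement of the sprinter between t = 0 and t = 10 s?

Displacement is the signed area under the v-t curve.
0–6 s: 7 × 6 = 42 m
6–10 s: -8 × 4 = -32 m
Net displacement = 10 m

10 m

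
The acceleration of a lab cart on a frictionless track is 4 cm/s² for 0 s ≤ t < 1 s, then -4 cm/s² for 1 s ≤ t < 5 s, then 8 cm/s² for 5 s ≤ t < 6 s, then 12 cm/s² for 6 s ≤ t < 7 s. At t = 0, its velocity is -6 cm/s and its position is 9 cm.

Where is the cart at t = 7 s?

-53 cm

On each constant-a segment, Δv = aΔt and Δx = v₀Δt + ½aΔt²; chain segment to segment.
0–1 s: v starts -6 cm/s; Δx = -6·1 + ½·4·1² = -4 cm; v ends -2 cm/s.
1–5 s: v starts -2 cm/s; Δx = -2·4 + ½·-4·4² = -40 cm; v ends -18 cm/s.
5–6 s: v starts -18 cm/s; Δx = -18·1 + ½·8·1² = -14 cm; v ends -10 cm/s.
6–7 s: v starts -10 cm/s; Δx = -10·1 + ½·12·1² = -4 cm; v ends 2 cm/s.
x(7) = 9 + Σ Δx = -53 cm.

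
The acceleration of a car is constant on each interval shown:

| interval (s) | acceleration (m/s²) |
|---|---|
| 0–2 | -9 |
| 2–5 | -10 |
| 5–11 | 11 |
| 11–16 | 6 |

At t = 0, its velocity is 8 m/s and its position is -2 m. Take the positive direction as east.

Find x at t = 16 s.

On each constant-a segment, Δv = aΔt and Δx = v₀Δt + ½aΔt²; chain segment to segment.
0–2 s: v starts 8 m/s; Δx = 8·2 + ½·-9·2² = -2 m; v ends -10 m/s.
2–5 s: v starts -10 m/s; Δx = -10·3 + ½·-10·3² = -75 m; v ends -40 m/s.
5–11 s: v starts -40 m/s; Δx = -40·6 + ½·11·6² = -42 m; v ends 26 m/s.
11–16 s: v starts 26 m/s; Δx = 26·5 + ½·6·5² = 205 m; v ends 56 m/s.
x(16) = -2 + Σ Δx = 84 m.

84 m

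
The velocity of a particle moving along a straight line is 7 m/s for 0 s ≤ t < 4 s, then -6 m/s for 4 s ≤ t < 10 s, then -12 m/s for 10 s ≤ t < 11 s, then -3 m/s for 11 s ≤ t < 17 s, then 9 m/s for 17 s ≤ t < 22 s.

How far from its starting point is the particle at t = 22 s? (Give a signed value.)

7 m

Displacement is the signed area under the v-t curve.
0–4 s: 7 × 4 = 28 m
4–10 s: -6 × 6 = -36 m
10–11 s: -12 × 1 = -12 m
11–17 s: -3 × 6 = -18 m
17–22 s: 9 × 5 = 45 m
Net displacement = 7 m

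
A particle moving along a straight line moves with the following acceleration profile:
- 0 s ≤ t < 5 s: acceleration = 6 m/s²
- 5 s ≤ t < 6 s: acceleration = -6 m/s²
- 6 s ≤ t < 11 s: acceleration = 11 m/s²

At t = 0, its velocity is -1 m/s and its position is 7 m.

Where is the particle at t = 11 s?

On each constant-a segment, Δv = aΔt and Δx = v₀Δt + ½aΔt²; chain segment to segment.
0–5 s: v starts -1 m/s; Δx = -1·5 + ½·6·5² = 70 m; v ends 29 m/s.
5–6 s: v starts 29 m/s; Δx = 29·1 + ½·-6·1² = 26 m; v ends 23 m/s.
6–11 s: v starts 23 m/s; Δx = 23·5 + ½·11·5² = 252.5 m; v ends 78 m/s.
x(11) = 7 + Σ Δx = 355.5 m.

355.5 m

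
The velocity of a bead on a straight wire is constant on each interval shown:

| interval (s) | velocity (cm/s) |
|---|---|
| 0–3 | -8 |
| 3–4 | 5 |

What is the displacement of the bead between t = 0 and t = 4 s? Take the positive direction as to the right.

-19 cm

Displacement is the signed area under the v-t curve.
0–3 s: -8 × 3 = -24 cm
3–4 s: 5 × 1 = 5 cm
Net displacement = -19 cm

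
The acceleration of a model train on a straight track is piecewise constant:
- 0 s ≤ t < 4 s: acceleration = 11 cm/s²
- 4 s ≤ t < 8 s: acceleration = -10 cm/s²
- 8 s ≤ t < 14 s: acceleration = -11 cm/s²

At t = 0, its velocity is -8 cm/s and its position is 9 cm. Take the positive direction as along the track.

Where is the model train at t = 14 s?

-93 cm

On each constant-a segment, Δv = aΔt and Δx = v₀Δt + ½aΔt²; chain segment to segment.
0–4 s: v starts -8 cm/s; Δx = -8·4 + ½·11·4² = 56 cm; v ends 36 cm/s.
4–8 s: v starts 36 cm/s; Δx = 36·4 + ½·-10·4² = 64 cm; v ends -4 cm/s.
8–14 s: v starts -4 cm/s; Δx = -4·6 + ½·-11·6² = -222 cm; v ends -70 cm/s.
x(14) = 9 + Σ Δx = -93 cm.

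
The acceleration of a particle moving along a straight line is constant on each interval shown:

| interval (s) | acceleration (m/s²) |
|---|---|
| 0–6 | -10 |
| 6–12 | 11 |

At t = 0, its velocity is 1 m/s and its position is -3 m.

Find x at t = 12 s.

On each constant-a segment, Δv = aΔt and Δx = v₀Δt + ½aΔt²; chain segment to segment.
0–6 s: v starts 1 m/s; Δx = 1·6 + ½·-10·6² = -174 m; v ends -59 m/s.
6–12 s: v starts -59 m/s; Δx = -59·6 + ½·11·6² = -156 m; v ends 7 m/s.
x(12) = -3 + Σ Δx = -333 m.

-333 m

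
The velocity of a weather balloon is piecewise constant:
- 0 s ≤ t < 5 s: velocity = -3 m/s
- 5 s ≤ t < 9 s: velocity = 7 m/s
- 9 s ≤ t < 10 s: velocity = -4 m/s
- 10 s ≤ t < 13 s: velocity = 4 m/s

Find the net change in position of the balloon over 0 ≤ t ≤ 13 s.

21 m

Displacement is the signed area under the v-t curve.
0–5 s: -3 × 5 = -15 m
5–9 s: 7 × 4 = 28 m
9–10 s: -4 × 1 = -4 m
10–13 s: 4 × 3 = 12 m
Net displacement = 21 m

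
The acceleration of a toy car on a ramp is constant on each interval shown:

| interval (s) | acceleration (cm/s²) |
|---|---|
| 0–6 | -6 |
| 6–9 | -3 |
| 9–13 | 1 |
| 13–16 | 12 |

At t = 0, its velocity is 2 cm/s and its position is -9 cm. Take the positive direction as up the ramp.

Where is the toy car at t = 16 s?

On each constant-a segment, Δv = aΔt and Δx = v₀Δt + ½aΔt²; chain segment to segment.
0–6 s: v starts 2 cm/s; Δx = 2·6 + ½·-6·6² = -96 cm; v ends -34 cm/s.
6–9 s: v starts -34 cm/s; Δx = -34·3 + ½·-3·3² = -115.5 cm; v ends -43 cm/s.
9–13 s: v starts -43 cm/s; Δx = -43·4 + ½·1·4² = -164 cm; v ends -39 cm/s.
13–16 s: v starts -39 cm/s; Δx = -39·3 + ½·12·3² = -63 cm; v ends -3 cm/s.
x(16) = -9 + Σ Δx = -447.5 cm.

-447.5 cm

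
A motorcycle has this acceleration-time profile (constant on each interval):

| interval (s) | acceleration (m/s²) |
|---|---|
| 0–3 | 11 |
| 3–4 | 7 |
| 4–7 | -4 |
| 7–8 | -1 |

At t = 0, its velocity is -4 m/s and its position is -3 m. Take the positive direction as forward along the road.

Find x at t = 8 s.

180.5 m

On each constant-a segment, Δv = aΔt and Δx = v₀Δt + ½aΔt²; chain segment to segment.
0–3 s: v starts -4 m/s; Δx = -4·3 + ½·11·3² = 37.5 m; v ends 29 m/s.
3–4 s: v starts 29 m/s; Δx = 29·1 + ½·7·1² = 32.5 m; v ends 36 m/s.
4–7 s: v starts 36 m/s; Δx = 36·3 + ½·-4·3² = 90 m; v ends 24 m/s.
7–8 s: v starts 24 m/s; Δx = 24·1 + ½·-1·1² = 23.5 m; v ends 23 m/s.
x(8) = -3 + Σ Δx = 180.5 m.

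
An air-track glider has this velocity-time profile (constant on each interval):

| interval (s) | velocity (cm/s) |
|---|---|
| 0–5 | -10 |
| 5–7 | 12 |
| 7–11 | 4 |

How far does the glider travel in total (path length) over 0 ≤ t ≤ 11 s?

Total distance travelled is ∫|v| dt — sum the magnitudes of each area piece.
0–5 s: |-10| × 5 = 50 cm
5–7 s: |12| × 2 = 24 cm
7–11 s: |4| × 4 = 16 cm
Total distance = 90 cm

90 cm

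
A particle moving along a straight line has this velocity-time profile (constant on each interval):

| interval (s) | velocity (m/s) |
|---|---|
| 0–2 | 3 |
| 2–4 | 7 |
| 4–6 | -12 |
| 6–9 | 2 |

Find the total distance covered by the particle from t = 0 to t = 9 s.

50 m

Total distance travelled is ∫|v| dt — sum the magnitudes of each area piece.
0–2 s: |3| × 2 = 6 m
2–4 s: |7| × 2 = 14 m
4–6 s: |-12| × 2 = 24 m
6–9 s: |2| × 3 = 6 m
Total distance = 50 m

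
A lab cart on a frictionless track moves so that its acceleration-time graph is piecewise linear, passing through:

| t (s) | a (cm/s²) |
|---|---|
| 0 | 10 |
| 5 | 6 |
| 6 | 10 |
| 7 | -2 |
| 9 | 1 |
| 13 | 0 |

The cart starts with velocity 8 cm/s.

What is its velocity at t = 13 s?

61 cm/s

Δv equals the area under the a-t graph; then v = v₀ + Δv.
0–5 s: ½(10 + 6)(5) = 40 cm/s
5–6 s: ½(6 + 10)(1) = 8 cm/s
6–7 s: ½(10 + -2)(1) = 4 cm/s
7–9 s: ½(-2 + 1)(2) = -1 cm/s
9–13 s: ½(1 + 0)(4) = 2 cm/s
Δv = 53 cm/s, so v(13) = 8 + (53) = 61 cm/s.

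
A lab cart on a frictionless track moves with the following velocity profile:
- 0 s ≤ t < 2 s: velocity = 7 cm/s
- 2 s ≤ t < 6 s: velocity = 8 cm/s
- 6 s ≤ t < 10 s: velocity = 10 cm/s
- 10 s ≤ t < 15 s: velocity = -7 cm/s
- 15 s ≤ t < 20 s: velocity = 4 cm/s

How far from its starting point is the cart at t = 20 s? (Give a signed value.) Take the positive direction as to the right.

71 cm

Net displacement equals the area under the velocity-time graph (areas below the axis count negative).
0–2 s: 7 × 2 = 14 cm
2–6 s: 8 × 4 = 32 cm
6–10 s: 10 × 4 = 40 cm
10–15 s: -7 × 5 = -35 cm
15–20 s: 4 × 5 = 20 cm
Net displacement = 71 cm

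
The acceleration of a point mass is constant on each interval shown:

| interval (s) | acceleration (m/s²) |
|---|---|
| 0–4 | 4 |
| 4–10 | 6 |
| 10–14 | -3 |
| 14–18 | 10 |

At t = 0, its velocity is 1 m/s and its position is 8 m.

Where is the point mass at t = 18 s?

On each constant-a segment, Δv = aΔt and Δx = v₀Δt + ½aΔt²; chain segment to segment.
0–4 s: v starts 1 m/s; Δx = 1·4 + ½·4·4² = 36 m; v ends 17 m/s.
4–10 s: v starts 17 m/s; Δx = 17·6 + ½·6·6² = 210 m; v ends 53 m/s.
10–14 s: v starts 53 m/s; Δx = 53·4 + ½·-3·4² = 188 m; v ends 41 m/s.
14–18 s: v starts 41 m/s; Δx = 41·4 + ½·10·4² = 244 m; v ends 81 m/s.
x(18) = 8 + Σ Δx = 686 m.

686 m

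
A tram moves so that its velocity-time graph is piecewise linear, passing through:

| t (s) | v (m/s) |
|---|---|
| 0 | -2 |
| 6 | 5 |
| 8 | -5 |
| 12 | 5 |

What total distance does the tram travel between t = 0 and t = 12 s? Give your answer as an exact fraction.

192/7 m

Total distance travelled is ∫|v| dt — sum the magnitudes of each area piece.
0–6 s: v = 0 at t = 12/7 s; triangle areas 12/7 + 75/7 = 87/7 m
6–8 s: v = 0 at t = 7 s; triangle areas 2.5 + 2.5 = 5 m
8–12 s: v = 0 at t = 10 s; triangle areas 5 + 5 = 10 m
Total distance = 192/7 m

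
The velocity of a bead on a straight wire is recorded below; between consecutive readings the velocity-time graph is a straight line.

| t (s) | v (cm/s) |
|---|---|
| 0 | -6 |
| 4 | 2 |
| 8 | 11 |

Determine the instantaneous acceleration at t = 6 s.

2.25 cm/s²

Acceleration is the slope of the v-t graph on 4–8 s: (11 − 2)/(8 − 4) = 2.25 cm/s².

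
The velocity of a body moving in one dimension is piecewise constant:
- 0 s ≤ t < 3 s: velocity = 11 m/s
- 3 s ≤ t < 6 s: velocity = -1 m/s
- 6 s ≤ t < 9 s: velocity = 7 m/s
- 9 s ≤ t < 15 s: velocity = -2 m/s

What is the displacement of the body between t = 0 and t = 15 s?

Net displacement equals the area under the velocity-time graph (areas below the axis count negative).
0–3 s: 11 × 3 = 33 m
3–6 s: -1 × 3 = -3 m
6–9 s: 7 × 3 = 21 m
9–15 s: -2 × 6 = -12 m
Net displacement = 39 m

39 m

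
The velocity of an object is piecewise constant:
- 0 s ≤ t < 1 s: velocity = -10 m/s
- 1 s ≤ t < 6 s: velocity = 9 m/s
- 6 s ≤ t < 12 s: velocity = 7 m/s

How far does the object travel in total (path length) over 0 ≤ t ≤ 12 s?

97 m

Distance (not displacement) is the total path length: add the absolute areas under v-t.
0–1 s: |-10| × 1 = 10 m
1–6 s: |9| × 5 = 45 m
6–12 s: |7| × 6 = 42 m
Total distance = 97 m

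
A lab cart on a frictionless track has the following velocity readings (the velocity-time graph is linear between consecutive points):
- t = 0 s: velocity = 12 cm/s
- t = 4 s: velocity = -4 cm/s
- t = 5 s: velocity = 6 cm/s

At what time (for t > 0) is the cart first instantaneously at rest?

t = 3 s

v changes sign on 0–4 s (from 12 to -4); the graph is linear there, so v = 0 at t = 0 + (-12)·(4 − 0)/(-4 − 12) = 3 s.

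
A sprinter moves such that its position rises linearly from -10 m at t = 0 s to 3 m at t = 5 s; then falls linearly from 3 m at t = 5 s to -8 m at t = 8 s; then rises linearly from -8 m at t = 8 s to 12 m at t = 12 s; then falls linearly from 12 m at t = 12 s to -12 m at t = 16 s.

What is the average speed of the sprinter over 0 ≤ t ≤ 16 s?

4.25 m/s

Average speed = (total path length)/(elapsed time); on a piecewise-linear x-t graph the path length is Σ|Δx|.
0–5 s: |Δx| = |3 − -10| = 13 m
5–8 s: |Δx| = |-8 − 3| = 11 m
8–12 s: |Δx| = |12 − -8| = 20 m
12–16 s: |Δx| = |-12 − 12| = 24 m
Total path = 68 m; average speed = 68/16 = 4.25 m/s.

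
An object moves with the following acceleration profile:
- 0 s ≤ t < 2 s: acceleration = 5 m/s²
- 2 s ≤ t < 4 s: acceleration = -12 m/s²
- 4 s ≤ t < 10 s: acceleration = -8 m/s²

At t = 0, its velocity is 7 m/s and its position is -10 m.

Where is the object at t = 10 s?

On each constant-a segment, Δv = aΔt and Δx = v₀Δt + ½aΔt²; chain segment to segment.
0–2 s: v starts 7 m/s; Δx = 7·2 + ½·5·2² = 24 m; v ends 17 m/s.
2–4 s: v starts 17 m/s; Δx = 17·2 + ½·-12·2² = 10 m; v ends -7 m/s.
4–10 s: v starts -7 m/s; Δx = -7·6 + ½·-8·6² = -186 m; v ends -55 m/s.
x(10) = -10 + Σ Δx = -162 m.

-162 m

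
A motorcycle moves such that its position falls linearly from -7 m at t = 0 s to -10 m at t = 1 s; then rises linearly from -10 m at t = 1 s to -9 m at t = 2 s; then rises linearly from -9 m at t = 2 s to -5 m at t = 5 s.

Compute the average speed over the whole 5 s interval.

Average speed = (total path length)/(elapsed time); on a piecewise-linear x-t graph the path length is Σ|Δx|.
0–1 s: |Δx| = |-10 − -7| = 3 m
1–2 s: |Δx| = |-9 − -10| = 1 m
2–5 s: |Δx| = |-5 − -9| = 4 m
Total path = 8 m; average speed = 8/5 = 1.6 m/s.

1.6 m/s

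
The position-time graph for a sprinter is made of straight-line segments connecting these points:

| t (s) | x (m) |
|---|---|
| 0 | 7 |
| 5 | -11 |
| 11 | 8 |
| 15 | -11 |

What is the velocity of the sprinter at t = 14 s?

-4.75 m/s

Velocity is the slope of the x-t graph on 11–15 s: (-11 − 8)/(15 − 11) = -4.75 m/s.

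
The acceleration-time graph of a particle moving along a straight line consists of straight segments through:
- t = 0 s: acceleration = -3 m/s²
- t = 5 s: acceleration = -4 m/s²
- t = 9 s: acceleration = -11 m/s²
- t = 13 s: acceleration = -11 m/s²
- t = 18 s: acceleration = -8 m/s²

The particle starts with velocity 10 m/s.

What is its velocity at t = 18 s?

-129 m/s

Δv equals the area under the a-t graph; then v = v₀ + Δv.
0–5 s: ½(-3 + -4)(5) = -17.5 m/s
5–9 s: ½(-4 + -11)(4) = -30 m/s
9–13 s: -11 × 4 = -44 m/s
13–18 s: ½(-11 + -8)(5) = -47.5 m/s
Δv = -139 m/s, so v(18) = 10 + (-139) = -129 m/s.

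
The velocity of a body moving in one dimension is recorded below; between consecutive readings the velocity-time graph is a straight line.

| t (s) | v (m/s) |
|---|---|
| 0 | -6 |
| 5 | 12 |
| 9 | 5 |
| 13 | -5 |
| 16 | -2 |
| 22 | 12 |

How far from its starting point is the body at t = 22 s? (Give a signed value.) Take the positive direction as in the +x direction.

68.5 m

Net displacement equals the area under the velocity-time graph (areas below the axis count negative).
0–5 s: ½(-6 + 12)(5) = 15 m
5–9 s: ½(12 + 5)(4) = 34 m
9–13 s: ½(5 + -5)(4) = 0 m
13–16 s: ½(-5 + -2)(3) = -10.5 m
16–22 s: ½(-2 + 12)(6) = 30 m
Net displacement = 68.5 m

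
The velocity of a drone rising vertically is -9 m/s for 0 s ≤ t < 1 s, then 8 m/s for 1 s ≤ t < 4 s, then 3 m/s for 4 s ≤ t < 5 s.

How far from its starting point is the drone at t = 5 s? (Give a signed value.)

Net displacement equals the area under the velocity-time graph (areas below the axis count negative).
0–1 s: -9 × 1 = -9 m
1–4 s: 8 × 3 = 24 m
4–5 s: 3 × 1 = 3 m
Net displacement = 18 m

18 m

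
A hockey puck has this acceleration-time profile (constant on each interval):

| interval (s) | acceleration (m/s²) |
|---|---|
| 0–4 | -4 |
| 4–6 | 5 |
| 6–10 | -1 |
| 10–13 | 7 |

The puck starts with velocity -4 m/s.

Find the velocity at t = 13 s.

7 m/s

Δv equals the area under the a-t graph; then v = v₀ + Δv.
0–4 s: -4 × 4 = -16 m/s
4–6 s: 5 × 2 = 10 m/s
6–10 s: -1 × 4 = -4 m/s
10–13 s: 7 × 3 = 21 m/s
Δv = 11 m/s, so v(13) = -4 + (11) = 7 m/s.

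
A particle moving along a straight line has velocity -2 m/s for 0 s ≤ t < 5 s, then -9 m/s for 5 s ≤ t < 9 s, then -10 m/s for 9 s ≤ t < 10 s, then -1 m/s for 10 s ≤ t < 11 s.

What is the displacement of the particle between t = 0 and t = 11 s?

-57 m

Net displacement equals the area under the velocity-time graph (areas below the axis count negative).
0–5 s: -2 × 5 = -10 m
5–9 s: -9 × 4 = -36 m
9–10 s: -10 × 1 = -10 m
10–11 s: -1 × 1 = -1 m
Net displacement = -57 m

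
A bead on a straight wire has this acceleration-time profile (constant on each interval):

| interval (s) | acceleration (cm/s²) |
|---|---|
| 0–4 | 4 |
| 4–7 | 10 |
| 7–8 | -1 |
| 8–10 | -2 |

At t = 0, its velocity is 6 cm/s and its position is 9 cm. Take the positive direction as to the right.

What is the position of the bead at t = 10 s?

On each constant-a segment, Δv = aΔt and Δx = v₀Δt + ½aΔt²; chain segment to segment.
0–4 s: v starts 6 cm/s; Δx = 6·4 + ½·4·4² = 56 cm; v ends 22 cm/s.
4–7 s: v starts 22 cm/s; Δx = 22·3 + ½·10·3² = 111 cm; v ends 52 cm/s.
7–8 s: v starts 52 cm/s; Δx = 52·1 + ½·-1·1² = 51.5 cm; v ends 51 cm/s.
8–10 s: v starts 51 cm/s; Δx = 51·2 + ½·-2·2² = 98 cm; v ends 47 cm/s.
x(10) = 9 + Σ Δx = 325.5 cm.

325.5 cm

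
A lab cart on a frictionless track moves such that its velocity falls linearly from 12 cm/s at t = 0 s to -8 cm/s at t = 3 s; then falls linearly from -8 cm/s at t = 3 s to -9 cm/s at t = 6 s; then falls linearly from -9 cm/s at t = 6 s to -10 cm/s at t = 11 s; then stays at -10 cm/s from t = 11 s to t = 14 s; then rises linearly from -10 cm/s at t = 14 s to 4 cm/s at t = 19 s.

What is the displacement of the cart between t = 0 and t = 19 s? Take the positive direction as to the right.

-112 cm

Displacement is the signed area under the v-t curve.
0–3 s: ½(12 + -8)(3) = 6 cm
3–6 s: ½(-8 + -9)(3) = -25.5 cm
6–11 s: ½(-9 + -10)(5) = -47.5 cm
11–14 s: -10 × 3 = -30 cm
14–19 s: ½(-10 + 4)(5) = -15 cm
Net displacement = -112 cm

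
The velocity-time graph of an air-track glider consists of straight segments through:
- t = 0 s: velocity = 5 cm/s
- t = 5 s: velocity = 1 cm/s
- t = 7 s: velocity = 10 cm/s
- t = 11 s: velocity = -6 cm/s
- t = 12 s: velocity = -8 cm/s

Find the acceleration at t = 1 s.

Acceleration is the slope of the v-t graph on 0–5 s: (1 − 5)/(5 − 0) = -0.8 cm/s².

-0.8 cm/s²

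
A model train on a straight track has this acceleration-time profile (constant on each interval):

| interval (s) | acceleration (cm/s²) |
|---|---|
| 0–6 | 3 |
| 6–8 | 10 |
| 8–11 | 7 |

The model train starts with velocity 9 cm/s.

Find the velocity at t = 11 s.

68 cm/s

Δv equals the area under the a-t graph; then v = v₀ + Δv.
0–6 s: 3 × 6 = 18 cm/s
6–8 s: 10 × 2 = 20 cm/s
8–11 s: 7 × 3 = 21 cm/s
Δv = 59 cm/s, so v(11) = 9 + (59) = 68 cm/s.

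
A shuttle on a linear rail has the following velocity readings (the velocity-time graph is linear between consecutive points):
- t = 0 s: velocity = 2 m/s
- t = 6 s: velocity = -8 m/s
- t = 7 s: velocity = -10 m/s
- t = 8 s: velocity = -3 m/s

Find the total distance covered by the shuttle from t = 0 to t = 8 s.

35.9 m

Total distance travelled is ∫|v| dt — sum the magnitudes of each area piece.
0–6 s: v = 0 at t = 1.2 s; triangle areas 1.2 + 19.2 = 20.4 m
6–7 s: |½(-8 + -10)(1)| = 9 m
7–8 s: |½(-10 + -3)(1)| = 6.5 m
Total distance = 35.9 m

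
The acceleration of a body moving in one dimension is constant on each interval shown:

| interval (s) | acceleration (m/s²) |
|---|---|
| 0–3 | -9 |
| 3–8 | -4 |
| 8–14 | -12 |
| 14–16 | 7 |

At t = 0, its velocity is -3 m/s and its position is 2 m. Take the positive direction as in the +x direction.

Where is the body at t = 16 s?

On each constant-a segment, Δv = aΔt and Δx = v₀Δt + ½aΔt²; chain segment to segment.
0–3 s: v starts -3 m/s; Δx = -3·3 + ½·-9·3² = -49.5 m; v ends -30 m/s.
3–8 s: v starts -30 m/s; Δx = -30·5 + ½·-4·5² = -200 m; v ends -50 m/s.
8–14 s: v starts -50 m/s; Δx = -50·6 + ½·-12·6² = -516 m; v ends -122 m/s.
14–16 s: v starts -122 m/s; Δx = -122·2 + ½·7·2² = -230 m; v ends -108 m/s.
x(16) = 2 + Σ Δx = -993.5 m.

-993.5 m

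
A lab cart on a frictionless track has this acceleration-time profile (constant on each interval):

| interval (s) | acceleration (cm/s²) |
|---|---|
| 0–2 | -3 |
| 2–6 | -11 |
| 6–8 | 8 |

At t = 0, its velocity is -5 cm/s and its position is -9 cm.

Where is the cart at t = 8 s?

-251 cm

On each constant-a segment, Δv = aΔt and Δx = v₀Δt + ½aΔt²; chain segment to segment.
0–2 s: v starts -5 cm/s; Δx = -5·2 + ½·-3·2² = -16 cm; v ends -11 cm/s.
2–6 s: v starts -11 cm/s; Δx = -11·4 + ½·-11·4² = -132 cm; v ends -55 cm/s.
6–8 s: v starts -55 cm/s; Δx = -55·2 + ½·8·2² = -94 cm; v ends -39 cm/s.
x(8) = -9 + Σ Δx = -251 cm.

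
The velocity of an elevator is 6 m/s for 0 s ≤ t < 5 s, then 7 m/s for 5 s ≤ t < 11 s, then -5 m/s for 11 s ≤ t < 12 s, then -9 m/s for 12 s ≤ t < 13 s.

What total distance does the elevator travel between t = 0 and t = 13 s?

86 m

Distance (not displacement) is the total path length: add the absolute areas under v-t.
0–5 s: |6| × 5 = 30 m
5–11 s: |7| × 6 = 42 m
11–12 s: |-5| × 1 = 5 m
12–13 s: |-9| × 1 = 9 m
Total distance = 86 m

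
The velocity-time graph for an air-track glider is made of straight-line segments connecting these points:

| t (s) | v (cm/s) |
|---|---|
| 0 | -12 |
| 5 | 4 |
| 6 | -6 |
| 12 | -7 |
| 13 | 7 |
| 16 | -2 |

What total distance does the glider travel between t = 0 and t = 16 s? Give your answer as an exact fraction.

Total distance travelled is ∫|v| dt — sum the magnitudes of each area piece.
0–5 s: v = 0 at t = 3.75 s; triangle areas 22.5 + 2.5 = 25 cm
5–6 s: v = 0 at t = 5.4 s; triangle areas 0.8 + 1.8 = 2.6 cm
6–12 s: |½(-6 + -7)(6)| = 39 cm
12–13 s: v = 0 at t = 12.5 s; triangle areas 1.75 + 1.75 = 3.5 cm
13–16 s: v = 0 at t = 46/3 s; triangle areas 49/6 + 2/3 = 53/6 cm
Total distance = 1184/15 cm

1184/15 cm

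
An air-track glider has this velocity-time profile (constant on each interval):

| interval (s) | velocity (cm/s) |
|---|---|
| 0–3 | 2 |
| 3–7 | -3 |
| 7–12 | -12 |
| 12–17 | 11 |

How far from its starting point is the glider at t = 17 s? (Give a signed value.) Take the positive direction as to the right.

Net displacement equals the area under the velocity-time graph (areas below the axis count negative).
0–3 s: 2 × 3 = 6 cm
3–7 s: -3 × 4 = -12 cm
7–12 s: -12 × 5 = -60 cm
12–17 s: 11 × 5 = 55 cm
Net displacement = -11 cm

-11 cm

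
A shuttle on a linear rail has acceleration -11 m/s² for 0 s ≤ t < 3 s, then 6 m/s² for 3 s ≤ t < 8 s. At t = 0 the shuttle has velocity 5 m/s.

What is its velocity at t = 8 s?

Δv equals the area under the a-t graph; then v = v₀ + Δv.
0–3 s: -11 × 3 = -33 m/s
3–8 s: 6 × 5 = 30 m/s
Δv = -3 m/s, so v(8) = 5 + (-3) = 2 m/s.

2 m/s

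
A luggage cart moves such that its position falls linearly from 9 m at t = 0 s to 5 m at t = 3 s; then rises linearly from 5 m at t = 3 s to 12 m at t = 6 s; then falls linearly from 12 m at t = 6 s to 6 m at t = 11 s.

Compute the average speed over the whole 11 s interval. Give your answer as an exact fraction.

Average speed = (total path length)/(elapsed time); on a piecewise-linear x-t graph the path length is Σ|Δx|.
0–3 s: |Δx| = |5 − 9| = 4 m
3–6 s: |Δx| = |12 − 5| = 7 m
6–11 s: |Δx| = |6 − 12| = 6 m
Total path = 17 m; average speed = 17/11 = 17/11 m/s.

17/11 m/s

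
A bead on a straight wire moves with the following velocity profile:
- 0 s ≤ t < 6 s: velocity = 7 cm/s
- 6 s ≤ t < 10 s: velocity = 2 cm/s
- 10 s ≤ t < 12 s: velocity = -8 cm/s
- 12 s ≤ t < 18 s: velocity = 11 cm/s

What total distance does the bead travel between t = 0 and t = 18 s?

132 cm

Total distance travelled is ∫|v| dt — sum the magnitudes of each area piece.
0–6 s: |7| × 6 = 42 cm
6–10 s: |2| × 4 = 8 cm
10–12 s: |-8| × 2 = 16 cm
12–18 s: |11| × 6 = 66 cm
Total distance = 132 cm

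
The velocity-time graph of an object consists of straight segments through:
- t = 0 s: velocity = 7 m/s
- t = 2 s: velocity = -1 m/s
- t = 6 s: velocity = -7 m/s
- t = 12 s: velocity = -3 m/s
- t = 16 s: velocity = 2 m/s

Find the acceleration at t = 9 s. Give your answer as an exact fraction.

2/3 m/s²

Acceleration is the slope of the v-t graph on 6–12 s: (-3 − -7)/(12 − 6) = 2/3 m/s².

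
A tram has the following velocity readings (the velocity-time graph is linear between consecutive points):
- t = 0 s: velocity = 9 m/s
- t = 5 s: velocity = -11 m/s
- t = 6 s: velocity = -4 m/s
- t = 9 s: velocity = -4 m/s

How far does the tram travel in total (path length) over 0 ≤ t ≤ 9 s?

Total distance travelled is ∫|v| dt — sum the magnitudes of each area piece.
0–5 s: v = 0 at t = 2.25 s; triangle areas 10.125 + 15.125 = 25.25 m
5–6 s: |½(-11 + -4)(1)| = 7.5 m
6–9 s: |-4| × 3 = 12 m
Total distance = 44.75 m

44.75 m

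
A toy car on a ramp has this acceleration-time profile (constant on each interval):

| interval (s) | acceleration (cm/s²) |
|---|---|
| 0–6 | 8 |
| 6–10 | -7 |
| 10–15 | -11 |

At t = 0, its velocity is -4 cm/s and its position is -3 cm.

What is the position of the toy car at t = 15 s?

On each constant-a segment, Δv = aΔt and Δx = v₀Δt + ½aΔt²; chain segment to segment.
0–6 s: v starts -4 cm/s; Δx = -4·6 + ½·8·6² = 120 cm; v ends 44 cm/s.
6–10 s: v starts 44 cm/s; Δx = 44·4 + ½·-7·4² = 120 cm; v ends 16 cm/s.
10–15 s: v starts 16 cm/s; Δx = 16·5 + ½·-11·5² = -57.5 cm; v ends -39 cm/s.
x(15) = -3 + Σ Δx = 179.5 cm.

179.5 cm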